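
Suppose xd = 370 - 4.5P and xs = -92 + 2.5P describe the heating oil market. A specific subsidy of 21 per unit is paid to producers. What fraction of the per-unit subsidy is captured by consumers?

Pre-subsidy: 370 - 4.5P = -92 + 2.5P gives P* = 66, x* = 73.
With the subsidy, sellers receive Ps = Pb + 21 for each unit, where Pb is the price buyers pay.
Supply in terms of Pb becomes xs = -92 + 2.5(Pb + 21) = -39.5 + 2.5Pb. Setting this equal to demand: 370 - 4.5Pb = -39.5 + 2.5Pb, so Pb = 58.5.
Sellers receive Ps = 58.5 + 21 = 79.5; x' = 370 − 4.5·58.5 = 106.75.
Buyers' price falls by P* − Pb = 66 − 58.5 = 7.5; sellers' price rises by Ps − P* = 79.5 − 66 = 13.5.
So consumers capture 7.5/21 = 5/14 of each unit of subsidy.

Consumer share = 5/14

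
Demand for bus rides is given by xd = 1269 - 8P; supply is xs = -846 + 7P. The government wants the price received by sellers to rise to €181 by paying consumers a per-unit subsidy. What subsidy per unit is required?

Required subsidy s = €75 per unit

At a seller price of 181, quantity supplied is -846 + 7·181 = 421.
Buyers absorb 421 only when they pay Pb with 1269 − 8·Pb = 421, i.e. Pb = 106.
s = Ps − Pb = 181 − 106 = 75.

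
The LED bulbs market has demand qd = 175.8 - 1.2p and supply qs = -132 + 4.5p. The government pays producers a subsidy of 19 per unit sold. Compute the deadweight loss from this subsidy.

Deadweight loss = 171

Pre-subsidy: 175.8 - 1.2p = -132 + 4.5p gives p* = 54, q* = 111.
With the subsidy, sellers receive ps = pb + 19 for each unit, where pb is the price buyers pay.
Supply in terms of pb becomes qs = -132 + 4.5(pb + 19) = -46.5 + 4.5pb. Setting this equal to demand: 175.8 - 1.2pb = -46.5 + 4.5pb, so pb = 39.
Sellers receive ps = 39 + 19 = 58; q' = 175.8 − 1.2·39 = 129.
The subsidy expands output by 129 − 111 = 18 past the efficient level; on those units the gap between marginal cost and willingness to pay runs from 0 up to 19.
DWL = ½ × 19 × 18 = 171.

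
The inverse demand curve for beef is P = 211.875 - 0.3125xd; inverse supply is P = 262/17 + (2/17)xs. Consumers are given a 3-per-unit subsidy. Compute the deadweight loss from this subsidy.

Pre-subsidy: 211.875 - 0.3125x = 262/17 + (2/17)x gives x* = 53438/117 and P* = 8090/117.
With the rebate, buyers effectively pay Pb = Ps − 3, where Ps is the price sellers receive.
On the curves, Pb = 211.875 - 0.3125x and Ps = 262/17 + (2/17)x; the wedge Ps − Pb = 3 gives 262/17 + (2/17)x − (211.875 - 0.3125x) = 3, so x' = 54254/117.
Then Pb = 211.875 − 0.3125·(54254/117) = 7835/117 and Ps = 262/17 + (2/17)·(54254/117) = 8186/117.
The subsidy expands output by 54254/117 − 53438/117 = 272/39 past the efficient level; on those units the gap between marginal cost and willingness to pay runs from 0 up to 3.
DWL = ½ × 3 × 272/39 = 136/13.

Deadweight loss = 136/13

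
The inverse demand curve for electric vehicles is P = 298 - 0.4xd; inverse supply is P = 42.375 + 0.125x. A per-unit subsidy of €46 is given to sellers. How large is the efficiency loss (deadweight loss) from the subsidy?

Deadweight loss = 42320/21

Pre-subsidy: 298 - 0.4x = 42.375 + 0.125x gives x* = 10225/21 and P* = 2168/21.
With the subsidy, sellers receive Ps = Pb + 46 for each unit, where Pb is the price buyers pay.
On the curves, Pb = 298 - 0.4x and Ps = 42.375 + 0.125x; the wedge Ps − Pb = 46 gives 42.375 + 0.125x − (298 - 0.4x) = 46, so x' = 12065/21.
Then Pb = 298 − 0.4·(12065/21) = 1432/21 and Ps = 42.375 + 0.125·(12065/21) = 2398/21.
The subsidy expands output by 12065/21 − 10225/21 = 1840/21 past the efficient level; on those units the gap between marginal cost and willingness to pay runs from 0 up to 46.
DWL = ½ × 46 × 1840/21 = 42320/21.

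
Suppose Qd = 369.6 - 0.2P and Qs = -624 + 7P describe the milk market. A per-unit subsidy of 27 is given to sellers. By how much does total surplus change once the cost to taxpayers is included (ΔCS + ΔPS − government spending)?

Pre-subsidy: 369.6 - 0.2P = -624 + 7P gives P* = 138, Q* = 342.
With the subsidy, sellers receive Ps = Pb + 27 for each unit, where Pb is the price buyers pay.
Supply in terms of Pb becomes Qs = -624 + 7(Pb + 27) = -435 + 7Pb. Setting this equal to demand: 369.6 - 0.2Pb = -435 + 7Pb, so Pb = 111.75.
Sellers receive Ps = 111.75 + 27 = 138.75; Q' = 369.6 − 0.2·111.75 = 347.25.
ΔCS = ½(342 + 347.25)(138 − 111.75) = 9046.40625; ΔPS = ½(342 + 347.25)(138.75 − 138) = 258.46875.
Government spending = 27 × 347.25 = 9375.75.
Net change = 9046.40625 + 258.46875 − 9375.75 = -70.875. The loss equals the DWL triangle ½·27·5.25.

Net change in total surplus = -70.875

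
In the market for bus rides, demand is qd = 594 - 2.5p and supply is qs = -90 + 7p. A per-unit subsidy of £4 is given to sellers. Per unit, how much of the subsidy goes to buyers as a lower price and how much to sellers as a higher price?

Pre-subsidy: 594 - 2.5p = -90 + 7p gives p* = 72, q* = 414.
With the subsidy, sellers receive ps = pb + 4 for each unit, where pb is the price buyers pay.
Supply in terms of pb becomes qs = -90 + 7(pb + 4) = -62 + 7pb. Setting this equal to demand: 594 - 2.5pb = -62 + 7pb, so pb = 1312/19.
Sellers receive ps = 1312/19 + 4 = 1388/19; q' = 594 − 2.5·(1312/19) = 8006/19.
Buyers' price falls by p* − pb = 72 − 1312/19 = 56/19; sellers' price rises by ps − p* = 1388/19 − 72 = 20/19.

Buyers gain 56/19 per unit; sellers gain 20/19 per unit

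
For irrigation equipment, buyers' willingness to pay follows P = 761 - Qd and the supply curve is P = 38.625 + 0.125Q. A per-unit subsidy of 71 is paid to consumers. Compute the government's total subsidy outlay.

Pre-subsidy: 761 - Q = 38.625 + 0.125Q gives Q* = 5779/9 and P* = 1070/9.
With the rebate, buyers effectively pay Pb = Ps − 71, where Ps is the price sellers receive.
On the curves, Pb = 761 - Q and Ps = 38.625 + 0.125Q; the wedge Ps − Pb = 71 gives 38.625 + 0.125Q − (761 - Q) = 71, so Q' = 6347/9.
Then Pb = 761 − 1·(6347/9) = 502/9 and Ps = 38.625 + 0.125·(6347/9) = 1141/9.
Government outlay = subsidy × quantity = 71 × 6347/9 = 450637/9.

Government cost = 450637/9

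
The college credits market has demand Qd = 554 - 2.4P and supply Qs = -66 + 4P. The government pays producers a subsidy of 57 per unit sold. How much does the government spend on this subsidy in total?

Pre-subsidy: 554 - 2.4P = -66 + 4P gives P* = 96.875, Q* = 321.5.
With the subsidy, sellers receive Ps = Pb + 57 for each unit, where Pb is the price buyers pay.
Supply in terms of Pb becomes Qs = -66 + 4(Pb + 57) = 162 + 4Pb. Setting this equal to demand: 554 - 2.4Pb = 162 + 4Pb, so Pb = 61.25.
Sellers receive Ps = 61.25 + 57 = 118.25; Q' = 554 − 2.4·61.25 = 407.
Government outlay = subsidy × quantity = 57 × 407 = 23199.

Government cost = 23199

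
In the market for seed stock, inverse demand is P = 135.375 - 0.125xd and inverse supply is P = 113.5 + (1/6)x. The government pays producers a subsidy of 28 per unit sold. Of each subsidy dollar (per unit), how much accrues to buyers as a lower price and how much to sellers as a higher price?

Buyers gain 12 per unit; sellers gain 16 per unit

Pre-subsidy: 135.375 - 0.125x = 113.5 + (1/6)x gives x* = 75 and P* = 126.
With the subsidy, sellers receive Ps = Pb + 28 for each unit, where Pb is the price buyers pay.
On the curves, Pb = 135.375 - 0.125x and Ps = 113.5 + (1/6)x; the wedge Ps − Pb = 28 gives 113.5 + (1/6)x − (135.375 - 0.125x) = 28, so x' = 171.
Then Pb = 135.375 − 0.125·171 = 114 and Ps = 113.5 + (1/6)·171 = 142.
Buyers' price falls by P* − Pb = 126 − 114 = 12; sellers' price rises by Ps − P* = 142 − 126 = 16.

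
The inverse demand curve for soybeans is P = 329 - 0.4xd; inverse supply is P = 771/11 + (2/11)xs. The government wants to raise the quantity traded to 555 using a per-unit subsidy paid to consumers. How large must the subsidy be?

At x = 555, from the demand curve buyers pay Pb = 329 − 0.4·555 = 107; from the supply curve sellers need Ps = 771/11 + (2/11)·555 = 171.
The subsidy must fill the gap: s = Ps − Pb = 171 − 107 = 64.

Required subsidy s = 64 per unit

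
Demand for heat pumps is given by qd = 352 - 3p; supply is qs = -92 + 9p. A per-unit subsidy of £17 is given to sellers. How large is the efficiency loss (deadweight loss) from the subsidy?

Deadweight loss = £325.125

Pre-subsidy: 352 - 3p = -92 + 9p gives p* = 37, q* = 241.
With the subsidy, sellers receive ps = pb + 17 for each unit, where pb is the price buyers pay.
Supply in terms of pb becomes qs = -92 + 9(pb + 17) = 61 + 9pb. Setting this equal to demand: 352 - 3pb = 61 + 9pb, so pb = 24.25.
Sellers receive ps = 24.25 + 17 = 41.25; q' = 352 − 3·24.25 = 279.25.
The subsidy expands output by 279.25 − 241 = 38.25 past the efficient level; on those units the gap between marginal cost and willingness to pay runs from 0 up to 17.
DWL = ½ × 17 × 38.25 = 325.125.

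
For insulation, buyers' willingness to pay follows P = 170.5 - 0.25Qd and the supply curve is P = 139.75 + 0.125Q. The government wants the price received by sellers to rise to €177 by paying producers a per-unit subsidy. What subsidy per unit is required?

At a seller price of 177, quantity supplied is -1118 + 8·177 = 298.
Buyers absorb 298 only when they pay Pb = 170.5 − 0.25·298 = 96.
s = Ps − Pb = 177 − 96 = 81.

Required subsidy s = €81 per unit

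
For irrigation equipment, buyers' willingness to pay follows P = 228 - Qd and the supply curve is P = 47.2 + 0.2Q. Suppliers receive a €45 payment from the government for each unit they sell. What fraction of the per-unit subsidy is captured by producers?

Pre-subsidy: 228 - Q = 47.2 + 0.2Q gives Q* = 452/3 and P* = 232/3.
With the subsidy, sellers receive Ps = Pb + 45 for each unit, where Pb is the price buyers pay.
On the curves, Pb = 228 - Q and Ps = 47.2 + 0.2Q; the wedge Ps − Pb = 45 gives 47.2 + 0.2Q − (228 - Q) = 45, so Q' = 1129/6.
Then Pb = 228 − 1·(1129/6) = 239/6 and Ps = 47.2 + 0.2·(1129/6) = 509/6.
Buyers' price falls by P* − Pb = 232/3 − 239/6 = 37.5; sellers' price rises by Ps − P* = 509/6 − 232/3 = 7.5.
So producers capture 7.5/45 = 1/6 of each unit of subsidy.

Producer share = 1/6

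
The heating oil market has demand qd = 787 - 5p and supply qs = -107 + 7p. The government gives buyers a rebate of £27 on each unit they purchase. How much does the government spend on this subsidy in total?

Government cost = £13317.75

Pre-subsidy: 787 - 5p = -107 + 7p gives p* = 74.5, q* = 414.5.
With the rebate, buyers effectively pay pb = ps − 27, where ps is the price sellers receive.
Demand in terms of ps becomes qd = 787 − 5(ps − 27) = 922 - 5ps. Setting this equal to supply: 922 - 5ps = -107 + 7ps, so ps = 85.75.
Buyers pay pb = 85.75 − 27 = 58.75; q' = -107 + 7·85.75 = 493.25.
Government outlay = subsidy × quantity = 27 × 493.25 = 13317.75.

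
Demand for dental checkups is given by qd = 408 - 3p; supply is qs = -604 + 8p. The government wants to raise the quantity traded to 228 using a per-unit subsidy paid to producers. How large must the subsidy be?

Required subsidy s = 44 per unit

At q = 228, invert demand for the buyer price: pb = (408 − 228)/3 = 60; invert supply for the seller price: ps = (228 − (-604))/8 = 104.
The subsidy must fill the gap: s = ps − pb = 104 − 60 = 44.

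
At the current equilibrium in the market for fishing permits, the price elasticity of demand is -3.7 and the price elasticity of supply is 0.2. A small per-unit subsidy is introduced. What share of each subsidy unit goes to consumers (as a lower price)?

For a small subsidy around the equilibrium, the benefit split depends on the relative slopes, which at a point are proportional to the elasticities.
Buyer share = εs/(εs + |εd|) = 0.2/(0.2 + 3.7) = 2/39; seller share = |εd|/(εs + |εd|) = 37/39.

Consumer share = 2/39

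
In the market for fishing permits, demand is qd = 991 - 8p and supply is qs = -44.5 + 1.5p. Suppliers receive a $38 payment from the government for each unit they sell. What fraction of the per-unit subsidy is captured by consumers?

Consumer share = 3/19

Pre-subsidy: 991 - 8p = -44.5 + 1.5p gives p* = 109, q* = 119.
With the subsidy, sellers receive ps = pb + 38 for each unit, where pb is the price buyers pay.
Supply in terms of pb becomes qs = -44.5 + 1.5(pb + 38) = 12.5 + 1.5pb. Setting this equal to demand: 991 - 8pb = 12.5 + 1.5pb, so pb = 103.
Sellers receive ps = 103 + 38 = 141; q' = 991 − 8·103 = 167.
Buyers' price falls by p* − pb = 109 − 103 = 6; sellers' price rises by ps − p* = 141 − 109 = 32.
So consumers capture 6/38 = 3/19 of each unit of subsidy.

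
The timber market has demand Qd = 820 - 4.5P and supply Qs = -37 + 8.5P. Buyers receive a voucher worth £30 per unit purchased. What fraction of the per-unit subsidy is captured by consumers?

Consumer share = 17/26

Pre-subsidy: 820 - 4.5P = -37 + 8.5P gives P* = 857/13, Q* = 13607/26.
With the rebate, buyers effectively pay Pb = Ps − 30, where Ps is the price sellers receive.
Demand in terms of Ps becomes Qd = 820 − 4.5(Ps − 30) = 955 - 4.5Ps. Setting this equal to supply: 955 - 4.5Ps = -37 + 8.5Ps, so Ps = 992/13.
Buyers pay Pb = 992/13 − 30 = 602/13; Q' = -37 + 8.5·(992/13) = 7951/13.
Buyers' price falls by P* − Pb = 857/13 − 602/13 = 255/13; sellers' price rises by Ps − P* = 992/13 − 857/13 = 135/13.
So consumers capture (255/13)/30 = 17/26 of each unit of subsidy.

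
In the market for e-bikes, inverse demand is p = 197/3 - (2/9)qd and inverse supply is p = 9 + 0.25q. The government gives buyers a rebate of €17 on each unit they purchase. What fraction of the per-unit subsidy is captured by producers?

Producer share = 9/17

Pre-subsidy: 197/3 - (2/9)q = 9 + 0.25q gives q* = 120 and p* = 39.
With the rebate, buyers effectively pay pb = ps − 17, where ps is the price sellers receive.
On the curves, pb = 197/3 - (2/9)q and ps = 9 + 0.25q; the wedge ps − pb = 17 gives 9 + 0.25q − (197/3 - (2/9)q) = 17, so q' = 156.
Then pb = 197/3 − (2/9)·156 = 31 and ps = 9 + 0.25·156 = 48.
Buyers' price falls by p* − pb = 39 − 31 = 8; sellers' price rises by ps − p* = 48 − 39 = 9.
So producers capture 9/17 = 9/17 of each unit of subsidy.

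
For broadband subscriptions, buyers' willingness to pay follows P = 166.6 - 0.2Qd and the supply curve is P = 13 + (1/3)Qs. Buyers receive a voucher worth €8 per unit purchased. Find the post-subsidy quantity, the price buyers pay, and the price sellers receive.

Q' = 303; buyers pay €106; sellers receive €114

Pre-subsidy: 166.6 - 0.2Q = 13 + (1/3)Q gives Q* = 288 and P* = 109.
With the rebate, buyers effectively pay Pb = Ps − 8, where Ps is the price sellers receive.
On the curves, Pb = 166.6 - 0.2Q and Ps = 13 + (1/3)Q; the wedge Ps − Pb = 8 gives 13 + (1/3)Q − (166.6 - 0.2Q) = 8, so Q' = 303.
Then Pb = 166.6 − 0.2·303 = 106 and Ps = 13 + (1/3)·303 = 114.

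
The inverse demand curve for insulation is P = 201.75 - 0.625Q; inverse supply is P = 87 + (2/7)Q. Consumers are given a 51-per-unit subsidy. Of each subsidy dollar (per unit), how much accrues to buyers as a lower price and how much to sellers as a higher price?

Buyers gain 35 per unit; sellers gain 16 per unit

Pre-subsidy: 201.75 - 0.625Q = 87 + (2/7)Q gives Q* = 126 and P* = 123.
With the rebate, buyers effectively pay Pb = Ps − 51, where Ps is the price sellers receive.
On the curves, Pb = 201.75 - 0.625Q and Ps = 87 + (2/7)Q; the wedge Ps − Pb = 51 gives 87 + (2/7)Q − (201.75 - 0.625Q) = 51, so Q' = 182.
Then Pb = 201.75 − 0.625·182 = 88 and Ps = 87 + (2/7)·182 = 139.
Buyers' price falls by P* − Pb = 123 − 88 = 35; sellers' price rises by Ps − P* = 139 − 123 = 16.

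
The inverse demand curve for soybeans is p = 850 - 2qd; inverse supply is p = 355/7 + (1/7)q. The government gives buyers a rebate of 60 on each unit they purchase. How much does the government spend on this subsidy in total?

Pre-subsidy: 850 - 2q = 355/7 + (1/7)q gives q* = 373 and p* = 104.
With the rebate, buyers effectively pay pb = ps − 60, where ps is the price sellers receive.
On the curves, pb = 850 - 2q and ps = 355/7 + (1/7)q; the wedge ps − pb = 60 gives 355/7 + (1/7)q − (850 - 2q) = 60, so q' = 401.
Then pb = 850 − 2·401 = 48 and ps = 355/7 + (1/7)·401 = 108.
Government outlay = subsidy × quantity = 60 × 401 = 24060.

Government cost = 24060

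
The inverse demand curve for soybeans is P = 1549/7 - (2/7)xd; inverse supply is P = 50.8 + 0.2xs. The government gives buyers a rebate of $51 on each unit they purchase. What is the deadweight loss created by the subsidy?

Deadweight loss = $2677.5

Pre-subsidy: 1549/7 - (2/7)x = 50.8 + 0.2x gives x* = 351 and P* = 121.
With the rebate, buyers effectively pay Pb = Ps − 51, where Ps is the price sellers receive.
On the curves, Pb = 1549/7 - (2/7)x and Ps = 50.8 + 0.2x; the wedge Ps − Pb = 51 gives 50.8 + 0.2x − (1549/7 - (2/7)x) = 51, so x' = 456.
Then Pb = 1549/7 − (2/7)·456 = 91 and Ps = 50.8 + 0.2·456 = 142.
The subsidy expands output by 456 − 351 = 105 past the efficient level; on those units the gap between marginal cost and willingness to pay runs from 0 up to 51.
DWL = ½ × 51 × 105 = 2677.5.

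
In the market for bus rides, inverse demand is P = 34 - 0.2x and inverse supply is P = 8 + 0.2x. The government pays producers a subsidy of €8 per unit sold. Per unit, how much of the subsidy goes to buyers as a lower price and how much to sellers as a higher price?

Buyers gain €4 per unit; sellers gain €4 per unit

Pre-subsidy: 34 - 0.2x = 8 + 0.2x gives x* = 65 and P* = 21.
With the subsidy, sellers receive Ps = Pb + 8 for each unit, where Pb is the price buyers pay.
On the curves, Pb = 34 - 0.2x and Ps = 8 + 0.2x; the wedge Ps − Pb = 8 gives 8 + 0.2x − (34 - 0.2x) = 8, so x' = 85.
Then Pb = 34 − 0.2·85 = 17 and Ps = 8 + 0.2·85 = 25.
Buyers' price falls by P* − Pb = 21 − 17 = 4; sellers' price rises by Ps − P* = 25 − 21 = 4.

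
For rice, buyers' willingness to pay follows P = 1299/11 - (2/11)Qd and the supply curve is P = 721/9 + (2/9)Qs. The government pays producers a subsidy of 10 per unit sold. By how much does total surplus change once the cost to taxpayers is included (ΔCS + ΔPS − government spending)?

Pre-subsidy: 1299/11 - (2/11)Q = 721/9 + (2/9)Q gives Q* = 94 and P* = 101.
With the subsidy, sellers receive Ps = Pb + 10 for each unit, where Pb is the price buyers pay.
On the curves, Pb = 1299/11 - (2/11)Q and Ps = 721/9 + (2/9)Q; the wedge Ps − Pb = 10 gives 721/9 + (2/9)Q − (1299/11 - (2/11)Q) = 10, so Q' = 118.75.
Then Pb = 1299/11 − (2/11)·118.75 = 96.5 and Ps = 721/9 + (2/9)·118.75 = 106.5.
ΔCS = ½(94 + 118.75)(101 − 96.5) = 478.6875; ΔPS = ½(94 + 118.75)(106.5 − 101) = 585.0625.
Government spending = 10 × 118.75 = 1187.5.
Net change = 478.6875 + 585.0625 − 1187.5 = -123.75. The loss equals the DWL triangle ½·10·24.75.

Net change in total surplus = -123.75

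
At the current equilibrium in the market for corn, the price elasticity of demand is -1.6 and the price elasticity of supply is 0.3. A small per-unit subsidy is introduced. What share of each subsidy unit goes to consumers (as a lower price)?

Consumer share = 3/19

For a small subsidy around the equilibrium, the benefit split depends on the relative slopes, which at a point are proportional to the elasticities.
Buyer share = εs/(εs + |εd|) = 0.3/(0.3 + 1.6) = 3/19; seller share = |εd|/(εs + |εd|) = 16/19.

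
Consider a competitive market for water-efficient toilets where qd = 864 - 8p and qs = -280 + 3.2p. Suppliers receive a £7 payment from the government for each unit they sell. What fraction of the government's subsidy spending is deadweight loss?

DWL / government spending = 7/55

Pre-subsidy: 864 - 8p = -280 + 3.2p gives p* = 715/7, q* = 328/7.
With the subsidy, sellers receive ps = pb + 7 for each unit, where pb is the price buyers pay.
Supply in terms of pb becomes qs = -280 + 3.2(pb + 7) = -257.6 + 3.2pb. Setting this equal to demand: 864 - 8pb = -257.6 + 3.2pb, so pb = 701/7.
Sellers receive ps = 701/7 + 7 = 750/7; q' = 864 − 8·(701/7) = 440/7.
ΔCS = ½(328/7 + 440/7)(715/7 − 701/7) = 768/7; ΔPS = ½(328/7 + 440/7)(750/7 − 715/7) = 1920/7.
Government spending = 7 × 440/7 = 440.
DWL = ½ × 7 × (440/7 − 328/7) = 56; fraction = 56 / 440 = 7/55.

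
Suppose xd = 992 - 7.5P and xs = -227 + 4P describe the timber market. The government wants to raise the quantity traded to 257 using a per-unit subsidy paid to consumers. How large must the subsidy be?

At x = 257, invert demand for the buyer price: Pb = (992 − 257)/7.5 = 98; invert supply for the seller price: Ps = (257 − (-227))/4 = 121.
The subsidy must fill the gap: s = Ps − Pb = 121 − 98 = 23.

Required subsidy s = 23 per unit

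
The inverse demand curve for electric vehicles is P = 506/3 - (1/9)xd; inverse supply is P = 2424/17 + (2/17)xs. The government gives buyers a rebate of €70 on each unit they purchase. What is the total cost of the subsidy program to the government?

Pre-subsidy: 506/3 - (1/9)x = 2424/17 + (2/17)x gives x* = 114 and P* = 156.
With the rebate, buyers effectively pay Pb = Ps − 70, where Ps is the price sellers receive.
On the curves, Pb = 506/3 - (1/9)x and Ps = 2424/17 + (2/17)x; the wedge Ps − Pb = 70 gives 2424/17 + (2/17)x − (506/3 - (1/9)x) = 70, so x' = 420.
Then Pb = 506/3 − (1/9)·420 = 122 and Ps = 2424/17 + (2/17)·420 = 192.
Government outlay = subsidy × quantity = 70 × 420 = 29400.

Government cost = €29400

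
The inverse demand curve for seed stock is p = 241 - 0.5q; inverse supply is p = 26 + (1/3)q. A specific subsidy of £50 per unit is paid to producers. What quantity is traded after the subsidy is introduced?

Pre-subsidy: 241 - 0.5q = 26 + (1/3)q gives q* = 258 and p* = 112.
With the subsidy, sellers receive ps = pb + 50 for each unit, where pb is the price buyers pay.
On the curves, pb = 241 - 0.5q and ps = 26 + (1/3)q; the wedge ps − pb = 50 gives 26 + (1/3)q − (241 - 0.5q) = 50, so q' = 318.
Then pb = 241 − 0.5·318 = 82 and ps = 26 + (1/3)·318 = 132.

q' = 318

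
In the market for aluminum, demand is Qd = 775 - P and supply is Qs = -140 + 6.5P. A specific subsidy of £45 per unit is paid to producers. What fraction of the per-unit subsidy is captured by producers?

Producer share = 2/15

Pre-subsidy: 775 - P = -140 + 6.5P gives P* = 122, Q* = 653.
With the subsidy, sellers receive Ps = Pb + 45 for each unit, where Pb is the price buyers pay.
Supply in terms of Pb becomes Qs = -140 + 6.5(Pb + 45) = 152.5 + 6.5Pb. Setting this equal to demand: 775 - Pb = 152.5 + 6.5Pb, so Pb = 83.
Sellers receive Ps = 83 + 45 = 128; Q' = 775 − 1·83 = 692.
Buyers' price falls by P* − Pb = 122 − 83 = 39; sellers' price rises by Ps − P* = 128 − 122 = 6.
So producers capture 6/45 = 2/15 of each unit of subsidy.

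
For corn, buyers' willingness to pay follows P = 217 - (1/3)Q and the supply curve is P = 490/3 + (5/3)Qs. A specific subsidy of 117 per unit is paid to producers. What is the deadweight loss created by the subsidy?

Deadweight loss = 3422.25

Pre-subsidy: 217 - (1/3)Q = 490/3 + (5/3)Q gives Q* = 161/6 and P* = 3745/18.
With the subsidy, sellers receive Ps = Pb + 117 for each unit, where Pb is the price buyers pay.
On the curves, Pb = 217 - (1/3)Q and Ps = 490/3 + (5/3)Q; the wedge Ps − Pb = 117 gives 490/3 + (5/3)Q − (217 - (1/3)Q) = 117, so Q' = 256/3.
Then Pb = 217 − (1/3)·(256/3) = 1697/9 and Ps = 490/3 + (5/3)·(256/3) = 2750/9.
The subsidy expands output by 256/3 − 161/6 = 58.5 past the efficient level; on those units the gap between marginal cost and willingness to pay runs from 0 up to 117.
DWL = ½ × 117 × 58.5 = 3422.25.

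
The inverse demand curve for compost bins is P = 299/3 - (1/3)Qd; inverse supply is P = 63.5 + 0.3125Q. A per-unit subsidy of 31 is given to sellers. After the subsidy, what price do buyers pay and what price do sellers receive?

Pre-subsidy: 299/3 - (1/3)Q = 63.5 + 0.3125Q gives Q* = 56 and P* = 81.
With the subsidy, sellers receive Ps = Pb + 31 for each unit, where Pb is the price buyers pay.
On the curves, Pb = 299/3 - (1/3)Q and Ps = 63.5 + 0.3125Q; the wedge Ps − Pb = 31 gives 63.5 + 0.3125Q − (299/3 - (1/3)Q) = 31, so Q' = 104.
Then Pb = 299/3 − (1/3)·104 = 65 and Ps = 63.5 + 0.3125·104 = 96.

Buyers pay 65; sellers receive 96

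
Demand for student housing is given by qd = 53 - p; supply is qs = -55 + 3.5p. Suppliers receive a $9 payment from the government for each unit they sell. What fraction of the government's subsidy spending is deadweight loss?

Pre-subsidy: 53 - p = -55 + 3.5p gives p* = 24, q* = 29.
With the subsidy, sellers receive ps = pb + 9 for each unit, where pb is the price buyers pay.
Supply in terms of pb becomes qs = -55 + 3.5(pb + 9) = -23.5 + 3.5pb. Setting this equal to demand: 53 - pb = -23.5 + 3.5pb, so pb = 17.
Sellers receive ps = 17 + 9 = 26; q' = 53 − 1·17 = 36.
ΔCS = ½(29 + 36)(24 − 17) = 227.5; ΔPS = ½(29 + 36)(26 − 24) = 65.
Government spending = 9 × 36 = 324.
DWL = ½ × 9 × (36 − 29) = 31.5; fraction = 31.5 / 324 = 7/72.

DWL / government spending = 7/72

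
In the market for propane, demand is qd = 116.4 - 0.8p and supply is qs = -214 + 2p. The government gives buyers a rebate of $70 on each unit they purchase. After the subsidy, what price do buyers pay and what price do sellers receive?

Pre-subsidy: 116.4 - 0.8p = -214 + 2p gives p* = 118, q* = 22.
With the rebate, buyers effectively pay pb = ps − 70, where ps is the price sellers receive.
Demand in terms of ps becomes qd = 116.4 − 0.8(ps − 70) = 172.4 - 0.8ps. Setting this equal to supply: 172.4 - 0.8ps = -214 + 2ps, so ps = 138.
Buyers pay pb = 138 − 70 = 68; q' = -214 + 2·138 = 62.

Buyers pay $68; sellers receive $138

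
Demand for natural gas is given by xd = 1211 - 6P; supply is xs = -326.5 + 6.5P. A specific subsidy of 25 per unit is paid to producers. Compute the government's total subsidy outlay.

Pre-subsidy: 1211 - 6P = -326.5 + 6.5P gives P* = 123, x* = 473.
With the subsidy, sellers receive Ps = Pb + 25 for each unit, where Pb is the price buyers pay.
Supply in terms of Pb becomes xs = -326.5 + 6.5(Pb + 25) = -164 + 6.5Pb. Setting this equal to demand: 1211 - 6Pb = -164 + 6.5Pb, so Pb = 110.
Sellers receive Ps = 110 + 25 = 135; x' = 1211 − 6·110 = 551.
Government outlay = subsidy × quantity = 25 × 551 = 13775.

Government cost = 13775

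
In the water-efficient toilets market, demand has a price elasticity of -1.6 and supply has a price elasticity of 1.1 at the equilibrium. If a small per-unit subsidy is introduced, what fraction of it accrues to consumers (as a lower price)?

Consumer share = 11/27

For a small subsidy around the equilibrium, the benefit split depends on the relative slopes, which at a point are proportional to the elasticities.
Buyer share = εs/(εs + |εd|) = 1.1/(1.1 + 1.6) = 11/27; seller share = |εd|/(εs + |εd|) = 16/27.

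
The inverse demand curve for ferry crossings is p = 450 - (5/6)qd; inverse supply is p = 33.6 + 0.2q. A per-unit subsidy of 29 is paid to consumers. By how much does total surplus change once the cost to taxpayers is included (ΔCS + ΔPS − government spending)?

Net change in total surplus = -12615/31

Pre-subsidy: 450 - (5/6)q = 33.6 + 0.2q gives q* = 12492/31 and p* = 3540/31.
With the rebate, buyers effectively pay pb = ps − 29, where ps is the price sellers receive.
On the curves, pb = 450 - (5/6)q and ps = 33.6 + 0.2q; the wedge ps − pb = 29 gives 33.6 + 0.2q − (450 - (5/6)q) = 29, so q' = 13362/31.
Then pb = 450 − (5/6)·(13362/31) = 2815/31 and ps = 33.6 + 0.2·(13362/31) = 3714/31.
ΔCS = ½(12492/31 + 13362/31)(3540/31 − 2815/31) = 302325/31; ΔPS = ½(12492/31 + 13362/31)(3714/31 − 3540/31) = 72558/31.
Government spending = 29 × 13362/31 = 387498/31.
Net change = 302325/31 + 72558/31 − 387498/31 = -12615/31. The loss equals the DWL triangle ½·29·870/31.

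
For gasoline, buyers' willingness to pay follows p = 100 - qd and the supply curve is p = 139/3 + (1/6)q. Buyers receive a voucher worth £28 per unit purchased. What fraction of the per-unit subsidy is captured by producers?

Producer share = 1/7

Pre-subsidy: 100 - q = 139/3 + (1/6)q gives q* = 46 and p* = 54.
With the rebate, buyers effectively pay pb = ps − 28, where ps is the price sellers receive.
On the curves, pb = 100 - q and ps = 139/3 + (1/6)q; the wedge ps − pb = 28 gives 139/3 + (1/6)q − (100 - q) = 28, so q' = 70.
Then pb = 100 − 1·70 = 30 and ps = 139/3 + (1/6)·70 = 58.
Buyers' price falls by p* − pb = 54 − 30 = 24; sellers' price rises by ps − p* = 58 − 54 = 4.
So producers capture 4/28 = 1/7 of each unit of subsidy.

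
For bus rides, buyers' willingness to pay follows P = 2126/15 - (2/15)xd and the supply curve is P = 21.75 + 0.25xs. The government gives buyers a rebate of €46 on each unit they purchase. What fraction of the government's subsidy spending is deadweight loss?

Pre-subsidy: 2126/15 - (2/15)x = 21.75 + 0.25x gives x* = 313 and P* = 100.
With the rebate, buyers effectively pay Pb = Ps − 46, where Ps is the price sellers receive.
On the curves, Pb = 2126/15 - (2/15)x and Ps = 21.75 + 0.25x; the wedge Ps − Pb = 46 gives 21.75 + 0.25x − (2126/15 - (2/15)x) = 46, so x' = 433.
Then Pb = 2126/15 − (2/15)·433 = 84 and Ps = 21.75 + 0.25·433 = 130.
ΔCS = ½(313 + 433)(100 − 84) = 5968; ΔPS = ½(313 + 433)(130 − 100) = 11190.
Government spending = 46 × 433 = 19918.
DWL = ½ × 46 × (433 − 313) = 2760; fraction = 2760 / 19918 = 60/433.

DWL / government spending = 60/433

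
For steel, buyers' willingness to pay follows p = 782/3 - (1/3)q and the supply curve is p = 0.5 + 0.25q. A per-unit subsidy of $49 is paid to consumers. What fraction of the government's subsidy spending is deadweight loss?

Pre-subsidy: 782/3 - (1/3)q = 0.5 + 0.25q gives q* = 446 and p* = 112.
With the rebate, buyers effectively pay pb = ps − 49, where ps is the price sellers receive.
On the curves, pb = 782/3 - (1/3)q and ps = 0.5 + 0.25q; the wedge ps − pb = 49 gives 0.5 + 0.25q − (782/3 - (1/3)q) = 49, so q' = 530.
Then pb = 782/3 − (1/3)·530 = 84 and ps = 0.5 + 0.25·530 = 133.
ΔCS = ½(446 + 530)(112 − 84) = 13664; ΔPS = ½(446 + 530)(133 − 112) = 10248.
Government spending = 49 × 530 = 25970.
DWL = ½ × 49 × (530 − 446) = 2058; fraction = 2058 / 25970 = 21/265.

DWL / government spending = 21/265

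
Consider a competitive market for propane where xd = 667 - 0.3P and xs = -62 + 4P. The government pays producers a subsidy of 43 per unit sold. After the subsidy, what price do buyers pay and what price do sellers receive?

Pre-subsidy: 667 - 0.3P = -62 + 4P gives P* = 7290/43, x* = 26494/43.
With the subsidy, sellers receive Ps = Pb + 43 for each unit, where Pb is the price buyers pay.
Supply in terms of Pb becomes xs = -62 + 4(Pb + 43) = 110 + 4Pb. Setting this equal to demand: 667 - 0.3Pb = 110 + 4Pb, so Pb = 5570/43.
Sellers receive Ps = 5570/43 + 43 = 7419/43; x' = 667 − 0.3·(5570/43) = 27010/43.

Buyers pay 5570/43; sellers receive 7419/43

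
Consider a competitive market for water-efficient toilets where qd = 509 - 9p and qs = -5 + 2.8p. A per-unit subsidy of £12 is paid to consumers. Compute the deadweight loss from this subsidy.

Deadweight loss = 9072/59

Pre-subsidy: 509 - 9p = -5 + 2.8p gives p* = 2570/59, q* = 6901/59.
With the rebate, buyers effectively pay pb = ps − 12, where ps is the price sellers receive.
Demand in terms of ps becomes qd = 509 − 9(ps − 12) = 617 - 9ps. Setting this equal to supply: 617 - 9ps = -5 + 2.8ps, so ps = 3110/59.
Buyers pay pb = 3110/59 − 12 = 2402/59; q' = -5 + 2.8·(3110/59) = 8413/59.
The subsidy expands output by 8413/59 − 6901/59 = 1512/59 past the efficient level; on those units the gap between marginal cost and willingness to pay runs from 0 up to 12.
DWL = ½ × 12 × 1512/59 = 9072/59.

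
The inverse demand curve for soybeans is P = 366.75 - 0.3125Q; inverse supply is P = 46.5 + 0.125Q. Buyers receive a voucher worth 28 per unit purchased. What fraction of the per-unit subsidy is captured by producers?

Pre-subsidy: 366.75 - 0.3125Q = 46.5 + 0.125Q gives Q* = 732 and P* = 138.
With the rebate, buyers effectively pay Pb = Ps − 28, where Ps is the price sellers receive.
On the curves, Pb = 366.75 - 0.3125Q and Ps = 46.5 + 0.125Q; the wedge Ps − Pb = 28 gives 46.5 + 0.125Q − (366.75 - 0.3125Q) = 28, so Q' = 796.
Then Pb = 366.75 − 0.3125·796 = 118 and Ps = 46.5 + 0.125·796 = 146.
Buyers' price falls by P* − Pb = 138 − 118 = 20; sellers' price rises by Ps − P* = 146 − 138 = 8.
So producers capture 8/28 = 2/7 of each unit of subsidy.

Producer share = 2/7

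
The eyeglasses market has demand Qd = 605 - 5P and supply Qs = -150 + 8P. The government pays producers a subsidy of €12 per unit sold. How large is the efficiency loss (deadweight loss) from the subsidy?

Deadweight loss = 2880/13

Pre-subsidy: 605 - 5P = -150 + 8P gives P* = 755/13, Q* = 4090/13.
With the subsidy, sellers receive Ps = Pb + 12 for each unit, where Pb is the price buyers pay.
Supply in terms of Pb becomes Qs = -150 + 8(Pb + 12) = -54 + 8Pb. Setting this equal to demand: 605 - 5Pb = -54 + 8Pb, so Pb = 659/13.
Sellers receive Ps = 659/13 + 12 = 815/13; Q' = 605 − 5·(659/13) = 4570/13.
The subsidy expands output by 4570/13 − 4090/13 = 480/13 past the efficient level; on those units the gap between marginal cost and willingness to pay runs from 0 up to 12.
DWL = ½ × 12 × 480/13 = 2880/13.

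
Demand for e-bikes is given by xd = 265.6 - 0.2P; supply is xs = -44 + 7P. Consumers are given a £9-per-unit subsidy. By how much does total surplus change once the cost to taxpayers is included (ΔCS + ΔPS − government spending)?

Net change in total surplus = -£7.875

Pre-subsidy: 265.6 - 0.2P = -44 + 7P gives P* = 43, x* = 257.
With the rebate, buyers effectively pay Pb = Ps − 9, where Ps is the price sellers receive.
Demand in terms of Ps becomes xd = 265.6 − 0.2(Ps − 9) = 267.4 - 0.2Ps. Setting this equal to supply: 267.4 - 0.2Ps = -44 + 7Ps, so Ps = 43.25.
Buyers pay Pb = 43.25 − 9 = 34.25; x' = -44 + 7·43.25 = 258.75.
ΔCS = ½(257 + 258.75)(43 − 34.25) = 2256.40625; ΔPS = ½(257 + 258.75)(43.25 − 43) = 64.46875.
Government spending = 9 × 258.75 = 2328.75.
Net change = 2256.40625 + 64.46875 − 2328.75 = -7.875. The loss equals the DWL triangle ½·9·1.75.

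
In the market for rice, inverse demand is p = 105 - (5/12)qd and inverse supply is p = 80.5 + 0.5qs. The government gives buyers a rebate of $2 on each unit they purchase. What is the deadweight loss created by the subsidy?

Pre-subsidy: 105 - (5/12)q = 80.5 + 0.5q gives q* = 294/11 and p* = 2065/22.
With the rebate, buyers effectively pay pb = ps − 2, where ps is the price sellers receive.
On the curves, pb = 105 - (5/12)q and ps = 80.5 + 0.5q; the wedge ps − pb = 2 gives 80.5 + 0.5q − (105 - (5/12)q) = 2, so q' = 318/11.
Then pb = 105 − (5/12)·(318/11) = 2045/22 and ps = 80.5 + 0.5·(318/11) = 2089/22.
The subsidy expands output by 318/11 − 294/11 = 24/11 past the efficient level; on those units the gap between marginal cost and willingness to pay runs from 0 up to 2.
DWL = ½ × 2 × 24/11 = 24/11.

Deadweight loss = 24/11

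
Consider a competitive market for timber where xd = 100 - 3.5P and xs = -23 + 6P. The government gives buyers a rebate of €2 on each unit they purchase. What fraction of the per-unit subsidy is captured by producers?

Pre-subsidy: 100 - 3.5P = -23 + 6P gives P* = 246/19, x* = 1039/19.
With the rebate, buyers effectively pay Pb = Ps − 2, where Ps is the price sellers receive.
Demand in terms of Ps becomes xd = 100 − 3.5(Ps − 2) = 107 - 3.5Ps. Setting this equal to supply: 107 - 3.5Ps = -23 + 6Ps, so Ps = 260/19.
Buyers pay Pb = 260/19 − 2 = 222/19; x' = -23 + 6·(260/19) = 1123/19.
Buyers' price falls by P* − Pb = 246/19 − 222/19 = 24/19; sellers' price rises by Ps − P* = 260/19 − 246/19 = 14/19.
So producers capture (14/19)/2 = 7/19 of each unit of subsidy.

Producer share = 7/19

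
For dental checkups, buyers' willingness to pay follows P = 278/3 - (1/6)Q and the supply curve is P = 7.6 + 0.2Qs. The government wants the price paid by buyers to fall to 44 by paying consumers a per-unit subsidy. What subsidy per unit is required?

At a buyer price of 44, quantity demanded is 556 − 6·44 = 292.
Sellers supply 292 only when they receive Ps = 7.6 + 0.2·292 = 66.
s = Ps − Pb = 66 − 44 = 22.

Required subsidy s = 22 per unit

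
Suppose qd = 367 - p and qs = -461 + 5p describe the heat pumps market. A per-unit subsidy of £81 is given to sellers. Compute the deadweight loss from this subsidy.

Pre-subsidy: 367 - p = -461 + 5p gives p* = 138, q* = 229.
With the subsidy, sellers receive ps = pb + 81 for each unit, where pb is the price buyers pay.
Supply in terms of pb becomes qs = -461 + 5(pb + 81) = -56 + 5pb. Setting this equal to demand: 367 - pb = -56 + 5pb, so pb = 70.5.
Sellers receive ps = 70.5 + 81 = 151.5; q' = 367 − 1·70.5 = 296.5.
The subsidy expands output by 296.5 − 229 = 67.5 past the efficient level; on those units the gap between marginal cost and willingness to pay runs from 0 up to 81.
DWL = ½ × 81 × 67.5 = 2733.75.

Deadweight loss = £2733.75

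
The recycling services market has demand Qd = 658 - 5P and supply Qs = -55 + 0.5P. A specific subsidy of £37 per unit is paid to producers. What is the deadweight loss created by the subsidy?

Deadweight loss = 6845/22

Pre-subsidy: 658 - 5P = -55 + 0.5P gives P* = 1426/11, Q* = 108/11.
With the subsidy, sellers receive Ps = Pb + 37 for each unit, where Pb is the price buyers pay.
Supply in terms of Pb becomes Qs = -55 + 0.5(Pb + 37) = -36.5 + 0.5Pb. Setting this equal to demand: 658 - 5Pb = -36.5 + 0.5Pb, so Pb = 1389/11.
Sellers receive Ps = 1389/11 + 37 = 1796/11; Q' = 658 − 5·(1389/11) = 293/11.
The subsidy expands output by 293/11 − 108/11 = 185/11 past the efficient level; on those units the gap between marginal cost and willingness to pay runs from 0 up to 37.
DWL = ½ × 37 × 185/11 = 6845/22.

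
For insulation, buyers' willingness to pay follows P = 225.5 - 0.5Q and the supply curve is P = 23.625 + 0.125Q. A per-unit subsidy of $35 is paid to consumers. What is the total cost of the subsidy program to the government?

Government cost = $13265

Pre-subsidy: 225.5 - 0.5Q = 23.625 + 0.125Q gives Q* = 323 and P* = 64.
With the rebate, buyers effectively pay Pb = Ps − 35, where Ps is the price sellers receive.
On the curves, Pb = 225.5 - 0.5Q and Ps = 23.625 + 0.125Q; the wedge Ps − Pb = 35 gives 23.625 + 0.125Q − (225.5 - 0.5Q) = 35, so Q' = 379.
Then Pb = 225.5 − 0.5·379 = 36 and Ps = 23.625 + 0.125·379 = 71.
Government outlay = subsidy × quantity = 35 × 379 = 13265.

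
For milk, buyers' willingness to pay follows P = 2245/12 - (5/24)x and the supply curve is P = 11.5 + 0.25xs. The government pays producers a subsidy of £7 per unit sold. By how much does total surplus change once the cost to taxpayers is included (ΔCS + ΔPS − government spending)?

Pre-subsidy: 2245/12 - (5/24)x = 11.5 + 0.25x gives x* = 4214/11 and P* = 1180/11.
With the subsidy, sellers receive Ps = Pb + 7 for each unit, where Pb is the price buyers pay.
On the curves, Pb = 2245/12 - (5/24)x and Ps = 11.5 + 0.25x; the wedge Ps − Pb = 7 gives 11.5 + 0.25x − (2245/12 - (5/24)x) = 7, so x' = 4382/11.
Then Pb = 2245/12 − (5/24)·(4382/11) = 1145/11 and Ps = 11.5 + 0.25·(4382/11) = 1222/11.
ΔCS = ½(4214/11 + 4382/11)(1180/11 − 1145/11) = 150430/121; ΔPS = ½(4214/11 + 4382/11)(1222/11 − 1180/11) = 180516/121.
Government spending = 7 × 4382/11 = 30674/11.
Net change = 150430/121 + 180516/121 − 30674/11 = -588/11. The loss equals the DWL triangle ½·7·168/11.

Net change in total surplus = -588/11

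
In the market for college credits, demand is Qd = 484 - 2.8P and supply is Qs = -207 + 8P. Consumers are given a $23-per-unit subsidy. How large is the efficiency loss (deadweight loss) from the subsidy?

Pre-subsidy: 484 - 2.8P = -207 + 8P gives P* = 3455/54, Q* = 8231/27.
With the rebate, buyers effectively pay Pb = Ps − 23, where Ps is the price sellers receive.
Demand in terms of Ps becomes Qd = 484 − 2.8(Ps − 23) = 548.4 - 2.8Ps. Setting this equal to supply: 548.4 - 2.8Ps = -207 + 8Ps, so Ps = 1259/18.
Buyers pay Pb = 1259/18 − 23 = 845/18; Q' = -207 + 8·(1259/18) = 3173/9.
The subsidy expands output by 3173/9 − 8231/27 = 1288/27 past the efficient level; on those units the gap between marginal cost and willingness to pay runs from 0 up to 23.
DWL = ½ × 23 × 1288/27 = 14812/27.

Deadweight loss = 14812/27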